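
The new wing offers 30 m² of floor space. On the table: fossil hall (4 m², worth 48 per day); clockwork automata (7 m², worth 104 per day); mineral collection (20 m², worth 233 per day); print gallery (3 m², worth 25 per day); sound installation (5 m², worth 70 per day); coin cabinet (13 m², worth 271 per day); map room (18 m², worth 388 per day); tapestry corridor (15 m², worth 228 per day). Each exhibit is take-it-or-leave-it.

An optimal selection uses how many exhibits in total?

The maximum expected visitors within 30 m² is 562.
For example clockwork automata + sound installation + map room achieves it, using 30 m².
Every optimal selection uses 3 exhibits.

3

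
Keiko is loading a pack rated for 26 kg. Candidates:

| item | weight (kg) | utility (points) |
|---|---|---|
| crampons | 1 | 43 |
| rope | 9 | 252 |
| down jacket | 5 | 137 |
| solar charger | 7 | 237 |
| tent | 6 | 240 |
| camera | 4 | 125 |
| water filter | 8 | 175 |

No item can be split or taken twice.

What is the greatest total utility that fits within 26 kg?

854

The ratio heuristic lands on crampons + down jacket + solar charger + tent + camera (782) but leaves 3 kg idle.
The 6 kg tied up in crampons and down jacket is better spent on rope — total rises to 854 (26 kg).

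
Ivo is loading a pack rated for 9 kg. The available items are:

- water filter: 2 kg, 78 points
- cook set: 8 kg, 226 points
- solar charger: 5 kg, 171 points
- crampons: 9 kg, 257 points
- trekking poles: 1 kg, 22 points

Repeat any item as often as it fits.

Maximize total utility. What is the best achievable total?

334

Taking 4×water filter + trekking poles: 9 kg used, 334 in utility.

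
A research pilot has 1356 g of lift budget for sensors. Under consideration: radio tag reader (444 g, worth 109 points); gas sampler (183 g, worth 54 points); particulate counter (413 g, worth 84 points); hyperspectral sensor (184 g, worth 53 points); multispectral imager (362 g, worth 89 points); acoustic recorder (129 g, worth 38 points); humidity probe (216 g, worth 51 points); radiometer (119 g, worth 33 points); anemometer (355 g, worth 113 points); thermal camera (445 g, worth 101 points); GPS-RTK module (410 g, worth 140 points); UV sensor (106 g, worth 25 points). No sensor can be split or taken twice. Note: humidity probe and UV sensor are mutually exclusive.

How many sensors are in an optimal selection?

The maximum data value within 1356 g is 411.
For example gas sampler + hyperspectral sensor + humidity probe + anemometer + GPS-RTK module achieves it, using 1348 g.
Every optimal selection uses 5 sensors.

5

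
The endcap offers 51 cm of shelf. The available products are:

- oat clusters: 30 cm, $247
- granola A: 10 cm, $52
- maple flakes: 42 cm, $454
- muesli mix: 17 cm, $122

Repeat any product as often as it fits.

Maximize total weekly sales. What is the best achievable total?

The ratio ordering already packs tightly: maple flakes, 42 cm, 454.
Nothing else within 51 cm beats 454.

454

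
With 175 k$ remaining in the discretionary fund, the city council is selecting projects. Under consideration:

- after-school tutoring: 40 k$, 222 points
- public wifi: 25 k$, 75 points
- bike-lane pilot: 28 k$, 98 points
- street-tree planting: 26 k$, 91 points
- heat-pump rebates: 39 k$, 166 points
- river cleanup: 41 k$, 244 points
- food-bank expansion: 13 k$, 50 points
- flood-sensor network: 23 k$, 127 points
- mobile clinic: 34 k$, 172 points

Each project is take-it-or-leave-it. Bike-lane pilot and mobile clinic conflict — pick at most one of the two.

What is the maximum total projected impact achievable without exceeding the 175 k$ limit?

857

Filling by ratio: after-school tutoring + river cleanup + food-bank expansion + flood-sensor network + mobile clinic for 815, with 24 k$ left unused.
Dropping food-bank expansion and mobile clinic frees 47 k$; slotting in bike-lane pilot + heat-pump rebates (67 k$) lifts the total to 857 at 171 k$.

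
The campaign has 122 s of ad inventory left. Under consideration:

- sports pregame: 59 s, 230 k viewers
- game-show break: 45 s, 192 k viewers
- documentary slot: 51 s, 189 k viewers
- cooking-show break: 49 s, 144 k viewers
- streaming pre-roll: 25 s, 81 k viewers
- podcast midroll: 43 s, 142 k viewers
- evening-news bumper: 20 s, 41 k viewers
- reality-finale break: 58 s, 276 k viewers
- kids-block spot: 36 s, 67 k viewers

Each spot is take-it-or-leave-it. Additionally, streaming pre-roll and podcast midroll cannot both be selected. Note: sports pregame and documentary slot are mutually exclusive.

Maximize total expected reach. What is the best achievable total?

506

Density check — reality-finale break 4.76, game-show break 4.27, sports pregame 3.90, documentary slot 3.71 are the best per s.
Taking the top-ratio spots first gives game-show break + reality-finale break for 468 (103 s).
Dropping game-show break frees 45 s; slotting in sports pregame (59 s) lifts the total to 506 at 117 s.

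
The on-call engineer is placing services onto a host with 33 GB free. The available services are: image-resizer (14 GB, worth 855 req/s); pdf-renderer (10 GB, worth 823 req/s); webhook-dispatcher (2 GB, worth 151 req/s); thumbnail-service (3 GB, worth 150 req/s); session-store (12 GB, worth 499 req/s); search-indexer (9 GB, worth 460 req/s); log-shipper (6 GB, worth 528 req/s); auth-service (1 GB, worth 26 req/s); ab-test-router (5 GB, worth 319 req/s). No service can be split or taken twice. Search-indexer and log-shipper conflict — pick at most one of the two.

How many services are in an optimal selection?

The maximum throughput within 33 GB is 2383.
For example image-resizer + pdf-renderer + webhook-dispatcher + log-shipper + auth-service achieves it, using 33 GB.
Every optimal selection uses 5 services.

5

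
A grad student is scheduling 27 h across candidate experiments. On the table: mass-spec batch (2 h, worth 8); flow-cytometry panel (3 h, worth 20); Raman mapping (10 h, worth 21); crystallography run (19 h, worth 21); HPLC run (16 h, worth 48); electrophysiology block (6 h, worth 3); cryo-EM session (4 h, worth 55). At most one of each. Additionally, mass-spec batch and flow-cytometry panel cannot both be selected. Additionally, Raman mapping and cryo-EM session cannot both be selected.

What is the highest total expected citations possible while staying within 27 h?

By expected citations per h: cryo-EM session 13.75, flow-cytometry panel 6.67, mass-spec batch 4.00, HPLC run 3.00 lead.
Flow-cytometry panel + HPLC run + cryo-EM session uses 23 of the 27 h and totals 123.
The closest alternative, mass-spec batch + HPLC run + cryo-EM session, reaches only 111.

123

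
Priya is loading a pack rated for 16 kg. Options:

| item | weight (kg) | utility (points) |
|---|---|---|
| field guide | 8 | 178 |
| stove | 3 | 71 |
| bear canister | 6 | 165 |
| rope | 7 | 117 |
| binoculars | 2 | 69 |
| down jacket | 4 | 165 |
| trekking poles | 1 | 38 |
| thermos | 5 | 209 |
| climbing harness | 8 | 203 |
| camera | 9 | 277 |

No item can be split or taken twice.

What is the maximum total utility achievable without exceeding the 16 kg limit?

By utility per kg: thermos 41.80, down jacket 41.25, trekking poles 38.00 lead.
Greedy by ratio would take stove + binoculars + down jacket + trekking poles + thermos: 15 kg used, total 552.
The 5 kg tied up in stove and binoculars is better spent on bear canister — total rises to 577 (16 kg).
Runner-up binoculars + thermos + camera tops out at 555.

577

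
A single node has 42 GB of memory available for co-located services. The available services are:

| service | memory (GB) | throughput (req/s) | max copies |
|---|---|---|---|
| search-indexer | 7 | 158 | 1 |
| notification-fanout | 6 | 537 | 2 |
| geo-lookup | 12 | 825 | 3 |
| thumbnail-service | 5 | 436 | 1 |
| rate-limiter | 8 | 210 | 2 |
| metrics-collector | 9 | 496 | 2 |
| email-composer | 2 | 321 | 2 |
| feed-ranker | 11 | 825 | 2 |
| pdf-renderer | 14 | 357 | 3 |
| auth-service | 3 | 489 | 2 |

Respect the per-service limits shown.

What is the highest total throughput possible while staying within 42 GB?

4023

The ratio heuristic lands on 2×notification-fanout + thumbnail-service + 2×email-composer + feed-ranker + 2×auth-service (3955) but leaves 4 GB idle.
Replace thumbnail-service and email-composer with feed-ranker: the trade gains 68 net, giving 4023 at 42 GB.
That's the maximum — no swap from here does better than 4023.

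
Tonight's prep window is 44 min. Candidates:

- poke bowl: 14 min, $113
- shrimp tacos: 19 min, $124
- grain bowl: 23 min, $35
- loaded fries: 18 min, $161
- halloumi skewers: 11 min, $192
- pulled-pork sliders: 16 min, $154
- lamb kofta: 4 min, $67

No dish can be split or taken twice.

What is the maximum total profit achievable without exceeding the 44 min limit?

466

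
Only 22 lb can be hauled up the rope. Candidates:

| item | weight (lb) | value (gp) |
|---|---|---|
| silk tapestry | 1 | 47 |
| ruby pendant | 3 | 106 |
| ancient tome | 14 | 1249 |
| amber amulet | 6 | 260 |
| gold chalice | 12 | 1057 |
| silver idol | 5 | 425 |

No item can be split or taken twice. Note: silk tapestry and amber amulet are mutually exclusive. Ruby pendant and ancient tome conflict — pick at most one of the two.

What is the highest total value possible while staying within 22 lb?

1721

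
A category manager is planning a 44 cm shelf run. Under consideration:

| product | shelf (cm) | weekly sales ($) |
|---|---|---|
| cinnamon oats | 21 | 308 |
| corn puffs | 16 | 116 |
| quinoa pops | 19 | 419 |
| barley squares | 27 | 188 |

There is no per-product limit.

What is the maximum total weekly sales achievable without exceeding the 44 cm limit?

838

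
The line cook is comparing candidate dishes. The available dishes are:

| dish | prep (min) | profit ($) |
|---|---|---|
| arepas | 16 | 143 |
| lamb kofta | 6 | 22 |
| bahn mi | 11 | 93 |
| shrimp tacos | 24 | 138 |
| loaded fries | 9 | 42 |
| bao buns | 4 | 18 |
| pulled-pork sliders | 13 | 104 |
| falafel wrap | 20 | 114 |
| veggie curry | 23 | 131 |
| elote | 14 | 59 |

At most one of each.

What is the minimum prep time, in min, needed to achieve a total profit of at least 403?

55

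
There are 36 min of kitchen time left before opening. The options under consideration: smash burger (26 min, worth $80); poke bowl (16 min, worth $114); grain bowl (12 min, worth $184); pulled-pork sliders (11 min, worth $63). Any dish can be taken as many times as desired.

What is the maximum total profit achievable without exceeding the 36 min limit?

3×grain bowl uses 36 of the 36 min and totals 552.
Nothing else within 36 min beats 552.

552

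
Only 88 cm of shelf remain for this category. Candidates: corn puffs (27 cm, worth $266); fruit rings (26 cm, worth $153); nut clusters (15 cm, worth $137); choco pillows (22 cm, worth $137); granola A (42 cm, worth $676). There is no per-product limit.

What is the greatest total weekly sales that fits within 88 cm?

1352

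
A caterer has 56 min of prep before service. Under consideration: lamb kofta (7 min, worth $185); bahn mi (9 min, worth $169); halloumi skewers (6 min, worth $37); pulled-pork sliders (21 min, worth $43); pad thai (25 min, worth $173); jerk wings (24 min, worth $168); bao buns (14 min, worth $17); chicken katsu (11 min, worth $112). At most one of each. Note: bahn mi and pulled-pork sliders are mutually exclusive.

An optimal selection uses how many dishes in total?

Optimal total is 639.
For example lamb kofta + bahn mi + pad thai + chicken katsu achieves it, using 52 min.
Every optimal selection uses 4 dishes.

4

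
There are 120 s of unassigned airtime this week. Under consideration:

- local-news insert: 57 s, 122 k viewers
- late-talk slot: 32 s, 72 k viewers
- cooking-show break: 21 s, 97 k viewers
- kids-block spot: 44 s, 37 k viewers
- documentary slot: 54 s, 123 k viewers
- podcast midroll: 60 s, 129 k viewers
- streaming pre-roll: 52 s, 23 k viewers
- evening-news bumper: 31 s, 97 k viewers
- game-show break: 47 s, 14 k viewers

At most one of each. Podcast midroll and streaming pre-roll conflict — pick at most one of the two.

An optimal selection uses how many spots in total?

3

The maximum expected reach within 120 s is 323.
cooking-show break + podcast midroll + evening-news bumper hits 323 at 112 s.
All optima have 3 spots.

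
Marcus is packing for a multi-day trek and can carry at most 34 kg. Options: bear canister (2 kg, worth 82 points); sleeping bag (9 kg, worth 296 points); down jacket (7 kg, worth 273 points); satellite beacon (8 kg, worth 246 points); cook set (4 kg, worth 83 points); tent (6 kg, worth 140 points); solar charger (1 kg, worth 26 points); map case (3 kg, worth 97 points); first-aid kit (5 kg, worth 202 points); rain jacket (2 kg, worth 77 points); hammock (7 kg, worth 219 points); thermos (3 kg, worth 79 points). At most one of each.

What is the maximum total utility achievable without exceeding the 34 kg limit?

1202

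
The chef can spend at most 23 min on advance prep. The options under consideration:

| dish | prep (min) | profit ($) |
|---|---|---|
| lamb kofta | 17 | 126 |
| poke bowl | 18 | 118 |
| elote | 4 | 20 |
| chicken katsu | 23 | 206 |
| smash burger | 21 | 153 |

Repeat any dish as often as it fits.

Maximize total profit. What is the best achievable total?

Density check — chicken katsu 8.96, lamb kofta 7.41, smash burger 7.29, poke bowl 6.56 are the best per min.
The ratio ordering already packs tightly: chicken katsu, 23 min, 206.
That's the maximum — no swap from here does better than 206.

206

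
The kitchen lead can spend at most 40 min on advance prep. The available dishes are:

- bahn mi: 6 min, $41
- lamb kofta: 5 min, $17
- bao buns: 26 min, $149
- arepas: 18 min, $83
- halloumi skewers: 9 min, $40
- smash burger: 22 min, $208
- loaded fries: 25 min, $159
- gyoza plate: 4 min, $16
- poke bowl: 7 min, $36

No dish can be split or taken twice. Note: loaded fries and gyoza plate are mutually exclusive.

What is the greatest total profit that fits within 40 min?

302

By profit per min: smash burger 9.45, bahn mi 6.83, loaded fries 6.36 lead.
A density-first pass picks bahn mi + smash burger + gyoza plate + poke bowl — 301 at 39 min.
Replace gyoza plate with lamb kofta: the trade gains 1 net, giving 302 at 40 min.
That's the maximum — no feasible swap from here does better than 302.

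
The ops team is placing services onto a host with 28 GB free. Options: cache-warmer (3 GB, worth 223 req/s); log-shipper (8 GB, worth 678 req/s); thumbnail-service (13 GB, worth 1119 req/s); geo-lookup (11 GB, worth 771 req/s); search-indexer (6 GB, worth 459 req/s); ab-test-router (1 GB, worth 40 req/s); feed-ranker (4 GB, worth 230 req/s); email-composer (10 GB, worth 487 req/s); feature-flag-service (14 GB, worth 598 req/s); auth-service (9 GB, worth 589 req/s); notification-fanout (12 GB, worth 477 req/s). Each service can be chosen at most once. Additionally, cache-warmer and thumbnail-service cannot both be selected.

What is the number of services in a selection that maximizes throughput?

4

The maximum throughput within 28 GB is 2296.
For example log-shipper + thumbnail-service + search-indexer + ab-test-router achieves it, using 28 GB.
All optima have 4 services.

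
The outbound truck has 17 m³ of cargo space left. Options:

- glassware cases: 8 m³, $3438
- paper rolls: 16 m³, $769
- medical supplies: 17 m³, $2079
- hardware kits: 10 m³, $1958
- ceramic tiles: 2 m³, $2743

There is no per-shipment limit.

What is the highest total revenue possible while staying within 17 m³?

21944

Ranking by ratio (revenue/m³): ceramic tiles 1371.50, glassware cases 429.75, hardware kits 195.80.
8×ceramic tiles uses 16 of the 17 m³ and totals 21944.
That's the maximum — no swap from here does better than 21944.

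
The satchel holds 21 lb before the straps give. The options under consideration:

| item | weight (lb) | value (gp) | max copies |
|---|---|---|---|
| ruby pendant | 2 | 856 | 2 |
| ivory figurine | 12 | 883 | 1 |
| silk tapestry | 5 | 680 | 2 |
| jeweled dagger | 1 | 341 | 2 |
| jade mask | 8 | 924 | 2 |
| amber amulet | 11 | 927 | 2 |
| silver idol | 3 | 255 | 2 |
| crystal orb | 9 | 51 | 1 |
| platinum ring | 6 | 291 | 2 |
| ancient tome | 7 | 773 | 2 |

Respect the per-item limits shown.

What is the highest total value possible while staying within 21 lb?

4102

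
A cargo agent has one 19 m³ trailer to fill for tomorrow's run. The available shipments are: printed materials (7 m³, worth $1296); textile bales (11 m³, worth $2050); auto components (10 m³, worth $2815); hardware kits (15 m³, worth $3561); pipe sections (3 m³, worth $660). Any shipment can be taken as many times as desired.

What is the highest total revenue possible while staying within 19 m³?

By revenue per m³: auto components 281.50, hardware kits 237.40, pipe sections 220.00, textile bales 186.36 lead.
The ratio ordering already packs tightly: auto components + 3×pipe sections, 19 m³, 4795.

4795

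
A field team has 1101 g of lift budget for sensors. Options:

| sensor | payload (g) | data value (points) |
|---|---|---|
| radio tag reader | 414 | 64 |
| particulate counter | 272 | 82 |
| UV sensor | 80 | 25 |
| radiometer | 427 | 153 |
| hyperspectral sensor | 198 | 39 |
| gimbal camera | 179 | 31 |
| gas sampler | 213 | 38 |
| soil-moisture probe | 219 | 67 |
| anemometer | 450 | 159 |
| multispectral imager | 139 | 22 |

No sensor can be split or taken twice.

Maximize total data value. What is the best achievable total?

Filling by ratio: UV sensor + radiometer + anemometer + multispectral imager for 359, with 5 g left unused.
Replace UV sensor and multispectral imager with soil-moisture probe: the trade gains 20 net, giving 379 at 1096 g.
Next best is UV sensor + radiometer + anemometer + multispectral imager at 359 (1096 g) — short by 20.

379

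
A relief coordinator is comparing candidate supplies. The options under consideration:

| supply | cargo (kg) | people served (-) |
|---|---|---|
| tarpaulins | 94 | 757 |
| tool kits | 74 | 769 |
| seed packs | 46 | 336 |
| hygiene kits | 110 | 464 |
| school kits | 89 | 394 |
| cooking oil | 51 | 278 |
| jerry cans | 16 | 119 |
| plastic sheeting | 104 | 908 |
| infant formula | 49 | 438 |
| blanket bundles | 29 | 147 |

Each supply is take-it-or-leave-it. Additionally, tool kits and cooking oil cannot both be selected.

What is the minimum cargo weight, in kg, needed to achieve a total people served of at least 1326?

139

Minimise kg subject to total people served ≥ 1326.
tool kits + jerry cans + infant formula: 1326 people served at 139 kg.
No combination under 139 kg hits 1326.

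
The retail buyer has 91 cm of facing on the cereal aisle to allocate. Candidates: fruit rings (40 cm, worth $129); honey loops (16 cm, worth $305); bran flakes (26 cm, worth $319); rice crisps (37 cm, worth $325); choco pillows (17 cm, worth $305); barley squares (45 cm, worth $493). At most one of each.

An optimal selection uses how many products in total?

3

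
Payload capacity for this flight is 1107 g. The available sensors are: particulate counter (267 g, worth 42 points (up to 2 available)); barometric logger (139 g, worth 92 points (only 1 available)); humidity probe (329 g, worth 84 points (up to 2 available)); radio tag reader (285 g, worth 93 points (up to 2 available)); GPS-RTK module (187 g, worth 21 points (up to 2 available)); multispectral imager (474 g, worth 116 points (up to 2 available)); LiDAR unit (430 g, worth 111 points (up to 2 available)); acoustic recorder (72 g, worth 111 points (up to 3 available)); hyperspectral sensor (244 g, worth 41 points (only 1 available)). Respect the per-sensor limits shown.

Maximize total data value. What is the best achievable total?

629

Ranking by ratio (data value/g): acoustic recorder 1.54, barometric logger 0.66, radio tag reader 0.33.
The ratio heuristic lands on barometric logger + 2×radio tag reader + 3×acoustic recorder (611) but leaves 182 g idle.
Replace radio tag reader with LiDAR unit: the trade gains 18 net, giving 629 at 1070 g.
That's the maximum — no swap from here does better than 629.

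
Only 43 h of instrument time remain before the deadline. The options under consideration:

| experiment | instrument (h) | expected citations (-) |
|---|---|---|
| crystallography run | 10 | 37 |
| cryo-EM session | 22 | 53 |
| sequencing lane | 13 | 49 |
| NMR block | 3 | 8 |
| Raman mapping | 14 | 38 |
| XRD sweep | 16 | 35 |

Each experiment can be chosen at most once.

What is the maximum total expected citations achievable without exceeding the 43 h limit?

132

Density check — sequencing lane 3.77, crystallography run 3.70, Raman mapping 2.71 are the best per h.
The ratio ordering already packs tightly: crystallography run + sequencing lane + NMR block + Raman mapping, 40 h, 132.
Next best is crystallography run + sequencing lane + NMR block + XRD sweep at 129 (42 h) — short by 3.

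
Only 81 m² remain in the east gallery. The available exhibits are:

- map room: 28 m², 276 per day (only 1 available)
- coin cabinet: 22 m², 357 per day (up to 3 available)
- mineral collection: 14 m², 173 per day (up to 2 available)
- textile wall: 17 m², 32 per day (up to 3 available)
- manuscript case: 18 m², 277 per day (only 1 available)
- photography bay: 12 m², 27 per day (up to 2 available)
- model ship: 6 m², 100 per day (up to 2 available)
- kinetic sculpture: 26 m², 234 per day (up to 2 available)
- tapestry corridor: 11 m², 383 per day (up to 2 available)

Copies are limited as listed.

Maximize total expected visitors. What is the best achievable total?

1680

The ratio ordering already packs tightly: 2×coin cabinet + 2×model ship + 2×tapestry corridor, 78 m², 1680.
Every other selection either busts 81 m² or exceeds an availability limit or fails to beat 1680.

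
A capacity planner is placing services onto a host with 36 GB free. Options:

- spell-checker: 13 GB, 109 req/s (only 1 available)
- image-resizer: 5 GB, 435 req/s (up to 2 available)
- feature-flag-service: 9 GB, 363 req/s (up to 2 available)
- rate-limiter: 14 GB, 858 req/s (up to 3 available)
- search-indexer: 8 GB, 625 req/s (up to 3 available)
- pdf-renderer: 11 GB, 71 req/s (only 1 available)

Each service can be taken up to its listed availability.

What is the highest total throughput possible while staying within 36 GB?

2745

Taking 2×image-resizer + 3×search-indexer: 34 GB used, 2745 in throughput.
Every other selection either busts 36 GB or exceeds an availability limit or fails to beat 2745.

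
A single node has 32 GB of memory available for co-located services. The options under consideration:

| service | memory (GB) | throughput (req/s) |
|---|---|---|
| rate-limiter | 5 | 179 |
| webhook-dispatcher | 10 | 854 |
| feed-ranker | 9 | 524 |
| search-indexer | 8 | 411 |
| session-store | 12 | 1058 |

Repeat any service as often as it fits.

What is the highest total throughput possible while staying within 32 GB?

2766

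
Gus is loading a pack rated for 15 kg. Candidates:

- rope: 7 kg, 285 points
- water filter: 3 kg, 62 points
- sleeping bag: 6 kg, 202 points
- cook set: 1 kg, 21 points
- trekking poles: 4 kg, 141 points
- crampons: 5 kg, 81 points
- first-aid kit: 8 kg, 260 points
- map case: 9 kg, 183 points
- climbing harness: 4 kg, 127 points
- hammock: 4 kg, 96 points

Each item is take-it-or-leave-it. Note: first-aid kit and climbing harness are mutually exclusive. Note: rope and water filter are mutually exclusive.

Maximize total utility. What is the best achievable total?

553

The ratio ordering already packs tightly: rope + trekking poles + climbing harness, 15 kg, 553.
Next best is rope + first-aid kit at 545 (15 kg) — short by 8.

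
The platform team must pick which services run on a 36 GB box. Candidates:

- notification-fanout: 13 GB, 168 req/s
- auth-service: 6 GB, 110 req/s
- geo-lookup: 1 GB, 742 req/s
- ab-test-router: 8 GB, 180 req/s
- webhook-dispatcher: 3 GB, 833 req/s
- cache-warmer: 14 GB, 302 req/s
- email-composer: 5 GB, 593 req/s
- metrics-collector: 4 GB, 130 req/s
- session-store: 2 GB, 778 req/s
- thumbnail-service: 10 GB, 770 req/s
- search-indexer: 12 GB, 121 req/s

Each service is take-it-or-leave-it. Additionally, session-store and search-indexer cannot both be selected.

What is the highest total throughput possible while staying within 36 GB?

Ranking by ratio (throughput/GB): geo-lookup 742.00, session-store 389.00, webhook-dispatcher 277.67, email-composer 118.60.
Best packing: geo-lookup + ab-test-router + webhook-dispatcher + email-composer + metrics-collector + session-store + thumbnail-service — 33 GB, 4026 total.
The closest alternative, geo-lookup + webhook-dispatcher + cache-warmer + email-composer + session-store + thumbnail-service, reaches only 4018.

4026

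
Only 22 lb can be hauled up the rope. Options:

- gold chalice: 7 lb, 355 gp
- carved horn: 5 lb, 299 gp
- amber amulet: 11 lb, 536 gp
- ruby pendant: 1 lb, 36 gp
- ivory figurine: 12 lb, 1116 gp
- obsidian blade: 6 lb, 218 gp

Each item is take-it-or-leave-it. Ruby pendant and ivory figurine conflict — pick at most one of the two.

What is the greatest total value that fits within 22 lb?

Best packing: gold chalice + ivory figurine — 19 lb, 1471 total.

1471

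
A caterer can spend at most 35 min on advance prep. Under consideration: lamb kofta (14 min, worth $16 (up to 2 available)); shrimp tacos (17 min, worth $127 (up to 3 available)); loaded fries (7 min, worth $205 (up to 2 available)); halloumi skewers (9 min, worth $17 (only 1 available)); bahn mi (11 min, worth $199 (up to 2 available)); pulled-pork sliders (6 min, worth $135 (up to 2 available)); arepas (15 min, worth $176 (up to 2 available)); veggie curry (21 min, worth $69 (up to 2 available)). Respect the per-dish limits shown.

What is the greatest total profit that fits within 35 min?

By profit per min: loaded fries 29.29, pulled-pork sliders 22.50, bahn mi 18.09 lead.
Greedy by ratio would take 2×loaded fries + halloumi skewers + 2×pulled-pork sliders: 35 min used, total 697.
Dropping halloumi skewers and pulled-pork sliders frees 15 min; slotting in bahn mi (11 min) lifts the total to 744 at 31 min.
That's the maximum — no swap from here does better than 744.

744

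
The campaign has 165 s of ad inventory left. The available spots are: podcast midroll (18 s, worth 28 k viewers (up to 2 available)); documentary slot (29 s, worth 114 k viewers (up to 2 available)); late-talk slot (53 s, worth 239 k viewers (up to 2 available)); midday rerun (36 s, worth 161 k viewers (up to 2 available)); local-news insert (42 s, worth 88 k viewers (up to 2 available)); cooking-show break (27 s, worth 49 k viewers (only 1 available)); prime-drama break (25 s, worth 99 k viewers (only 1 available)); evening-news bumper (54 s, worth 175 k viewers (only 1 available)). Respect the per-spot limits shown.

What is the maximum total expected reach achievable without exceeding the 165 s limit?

706

Taking the top-ratio spots first gives podcast midroll + 2×late-talk slot + midday rerun for 667 (160 s).
Replace podcast midroll and midday rerun with 2×documentary slot: the trade gains 39 net, giving 706 at 164 s.
No other feasible combination exceeds 706.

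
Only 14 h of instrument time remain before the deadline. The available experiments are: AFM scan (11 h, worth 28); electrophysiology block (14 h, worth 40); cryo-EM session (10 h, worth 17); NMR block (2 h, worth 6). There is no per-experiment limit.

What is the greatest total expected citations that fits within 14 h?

42

Taking 7×NMR block: 14 h used, 42 in expected citations.
Nothing else within 14 h beats 42.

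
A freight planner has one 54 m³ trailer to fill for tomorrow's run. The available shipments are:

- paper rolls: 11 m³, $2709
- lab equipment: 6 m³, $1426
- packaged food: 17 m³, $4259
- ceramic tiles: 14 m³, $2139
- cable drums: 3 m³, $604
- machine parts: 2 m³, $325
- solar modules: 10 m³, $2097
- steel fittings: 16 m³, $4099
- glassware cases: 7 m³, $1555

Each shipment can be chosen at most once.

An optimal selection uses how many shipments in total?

The maximum revenue within 54 m³ is 13226.
paper rolls + packaged food + cable drums + steel fittings + glassware cases hits 13226 at 54 m³.
All optima have 5 shipments.

5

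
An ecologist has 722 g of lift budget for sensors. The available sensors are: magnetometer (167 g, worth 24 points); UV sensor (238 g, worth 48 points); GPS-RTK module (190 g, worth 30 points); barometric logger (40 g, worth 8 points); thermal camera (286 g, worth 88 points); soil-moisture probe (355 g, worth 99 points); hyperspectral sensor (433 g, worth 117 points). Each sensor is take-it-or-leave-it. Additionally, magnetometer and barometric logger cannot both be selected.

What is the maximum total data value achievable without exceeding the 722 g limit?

Density check — thermal camera 0.31, soil-moisture probe 0.28, hyperspectral sensor 0.27 are the best per g.
Taking the top-ratio sensors first gives barometric logger + thermal camera + soil-moisture probe for 195 (681 g).
The 395 g tied up in barometric logger and soil-moisture probe is better spent on hyperspectral sensor — total rises to 205 (719 g).

205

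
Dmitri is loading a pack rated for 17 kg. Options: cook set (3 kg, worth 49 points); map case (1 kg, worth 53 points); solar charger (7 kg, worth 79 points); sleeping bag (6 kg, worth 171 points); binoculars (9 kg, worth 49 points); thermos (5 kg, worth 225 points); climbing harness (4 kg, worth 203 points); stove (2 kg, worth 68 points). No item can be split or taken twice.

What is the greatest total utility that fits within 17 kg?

667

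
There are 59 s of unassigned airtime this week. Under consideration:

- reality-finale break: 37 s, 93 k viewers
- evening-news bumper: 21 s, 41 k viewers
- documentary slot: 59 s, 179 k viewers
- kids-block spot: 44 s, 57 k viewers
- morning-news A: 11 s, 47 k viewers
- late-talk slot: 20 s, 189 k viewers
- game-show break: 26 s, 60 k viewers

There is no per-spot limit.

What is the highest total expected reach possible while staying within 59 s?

Morning-news A + 2×late-talk slot uses 51 of the 59 s and totals 425.
The spare 8 s is too small for any remaining spot, and no exchange beats 425.

425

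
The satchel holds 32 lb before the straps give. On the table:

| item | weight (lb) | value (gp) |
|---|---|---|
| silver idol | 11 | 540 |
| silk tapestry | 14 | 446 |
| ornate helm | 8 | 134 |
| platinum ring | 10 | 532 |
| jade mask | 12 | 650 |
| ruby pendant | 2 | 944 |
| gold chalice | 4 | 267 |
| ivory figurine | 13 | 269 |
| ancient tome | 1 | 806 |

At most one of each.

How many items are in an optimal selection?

Optimal total is 3207.
For example silver idol + jade mask + ruby pendant + gold chalice + ancient tome achieves it, using 30 lb.
Any selection reaching 3207 contains exactly 5 items.

5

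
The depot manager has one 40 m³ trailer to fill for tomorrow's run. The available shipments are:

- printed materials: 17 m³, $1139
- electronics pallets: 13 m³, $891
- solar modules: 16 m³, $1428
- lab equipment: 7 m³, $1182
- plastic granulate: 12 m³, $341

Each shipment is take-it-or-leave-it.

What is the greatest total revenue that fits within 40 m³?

By revenue per m³: lab equipment 168.86, solar modules 89.25, electronics pallets 68.54 lead.
The ratio heuristic lands on electronics pallets + solar modules + lab equipment (3501) but leaves 4 m³ idle.
The 13 m³ tied up in electronics pallets is better spent on printed materials — total rises to 3749 (40 m³).
No other feasible combination exceeds 3749.

3749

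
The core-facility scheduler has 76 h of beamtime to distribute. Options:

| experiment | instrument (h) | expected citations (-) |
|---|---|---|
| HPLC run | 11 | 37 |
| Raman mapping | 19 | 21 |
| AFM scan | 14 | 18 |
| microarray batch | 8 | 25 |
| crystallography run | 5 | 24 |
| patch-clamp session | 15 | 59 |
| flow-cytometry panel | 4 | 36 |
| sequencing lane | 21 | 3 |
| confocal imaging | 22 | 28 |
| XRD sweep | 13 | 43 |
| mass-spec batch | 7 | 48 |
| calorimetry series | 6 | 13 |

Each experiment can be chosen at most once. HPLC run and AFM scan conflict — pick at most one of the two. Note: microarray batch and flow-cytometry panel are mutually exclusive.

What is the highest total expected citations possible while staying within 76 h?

HPLC run + Raman mapping + crystallography run + patch-clamp session + flow-cytometry panel + XRD sweep + mass-spec batch uses 74 of the 76 h and totals 268.

268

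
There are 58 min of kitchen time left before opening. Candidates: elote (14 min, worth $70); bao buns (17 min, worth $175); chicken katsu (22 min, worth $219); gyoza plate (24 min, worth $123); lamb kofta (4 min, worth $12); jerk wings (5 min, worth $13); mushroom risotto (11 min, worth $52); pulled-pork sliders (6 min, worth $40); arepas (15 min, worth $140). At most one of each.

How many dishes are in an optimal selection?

Optimal total is 546.
bao buns + chicken katsu + lamb kofta + arepas hits 546 at 58 min.
All optima have 4 dishes.

4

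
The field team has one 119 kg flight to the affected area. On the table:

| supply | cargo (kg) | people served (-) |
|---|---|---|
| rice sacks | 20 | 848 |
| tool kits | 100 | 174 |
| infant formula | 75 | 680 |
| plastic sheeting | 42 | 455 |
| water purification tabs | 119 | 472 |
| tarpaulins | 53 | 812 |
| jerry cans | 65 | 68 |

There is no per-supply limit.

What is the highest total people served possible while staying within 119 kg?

Density check — rice sacks 42.40, tarpaulins 15.32, plastic sheeting 10.83 are the best per kg.
5×rice sacks uses 100 of the 119 kg and totals 4240.
Nothing else within 119 kg beats 4240.

4240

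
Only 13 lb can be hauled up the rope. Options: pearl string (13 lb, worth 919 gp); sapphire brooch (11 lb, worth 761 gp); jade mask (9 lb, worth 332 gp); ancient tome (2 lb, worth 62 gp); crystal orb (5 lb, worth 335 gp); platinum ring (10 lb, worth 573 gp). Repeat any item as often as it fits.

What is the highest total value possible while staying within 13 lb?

By value per lb: pearl string 70.69, sapphire brooch 69.18, crystal orb 67.00, platinum ring 57.30 lead.
Pearl string uses 13 of the 13 lb and totals 919.

919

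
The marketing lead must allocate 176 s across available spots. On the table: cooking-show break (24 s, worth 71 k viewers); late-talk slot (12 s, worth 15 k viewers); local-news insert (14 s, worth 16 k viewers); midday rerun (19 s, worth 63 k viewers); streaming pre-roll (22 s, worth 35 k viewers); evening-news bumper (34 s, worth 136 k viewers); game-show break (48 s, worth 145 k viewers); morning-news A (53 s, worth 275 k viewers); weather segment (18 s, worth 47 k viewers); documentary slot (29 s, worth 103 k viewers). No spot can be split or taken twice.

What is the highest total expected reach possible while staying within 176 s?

By expected reach per s: morning-news A 5.19, evening-news bumper 4.00, documentary slot 3.55 lead.
A density-first pass picks cooking-show break + late-talk slot + midday rerun + evening-news bumper + morning-news A + documentary slot — 663 at 171 s.
Dropping cooking-show break and midday rerun frees 43 s; slotting in game-show break (48 s) lifts the total to 674 at 176 s.
The closest alternative, midday rerun + evening-news bumper + game-show break + morning-news A + weather segment, reaches only 666.

674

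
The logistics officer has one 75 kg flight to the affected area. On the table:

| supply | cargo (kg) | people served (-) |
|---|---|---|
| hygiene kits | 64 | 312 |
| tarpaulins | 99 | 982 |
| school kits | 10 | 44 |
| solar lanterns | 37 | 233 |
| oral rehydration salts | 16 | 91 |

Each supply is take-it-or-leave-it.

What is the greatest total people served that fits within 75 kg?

368

Ranking by ratio (people served/kg): tarpaulins 9.92, solar lanterns 6.30, oral rehydration salts 5.69.
Best packing: school kits + solar lanterns + oral rehydration salts — 63 kg, 368 total.
An exhaustive check of the 32 subsets confirms 368.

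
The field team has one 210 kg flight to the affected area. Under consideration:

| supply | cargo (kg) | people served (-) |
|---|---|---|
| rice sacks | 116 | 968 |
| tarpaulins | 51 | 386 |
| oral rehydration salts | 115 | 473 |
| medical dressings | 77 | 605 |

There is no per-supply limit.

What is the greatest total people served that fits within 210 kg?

1596

Filling by ratio: rice sacks + medical dressings for 1573, with 17 kg left unused.
Replace rice sacks with tarpaulins + medical dressings: the trade gains 23 net, giving 1596 at 205 kg.
No other feasible combination exceeds 1596.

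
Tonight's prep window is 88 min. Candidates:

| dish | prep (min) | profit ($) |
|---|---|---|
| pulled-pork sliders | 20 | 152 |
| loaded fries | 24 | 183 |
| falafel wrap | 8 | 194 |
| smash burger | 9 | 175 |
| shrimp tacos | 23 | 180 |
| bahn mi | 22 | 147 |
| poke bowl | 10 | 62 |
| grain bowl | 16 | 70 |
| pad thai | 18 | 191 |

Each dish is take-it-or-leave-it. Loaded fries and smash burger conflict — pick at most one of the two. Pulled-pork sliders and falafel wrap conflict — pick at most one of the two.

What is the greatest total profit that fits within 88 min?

887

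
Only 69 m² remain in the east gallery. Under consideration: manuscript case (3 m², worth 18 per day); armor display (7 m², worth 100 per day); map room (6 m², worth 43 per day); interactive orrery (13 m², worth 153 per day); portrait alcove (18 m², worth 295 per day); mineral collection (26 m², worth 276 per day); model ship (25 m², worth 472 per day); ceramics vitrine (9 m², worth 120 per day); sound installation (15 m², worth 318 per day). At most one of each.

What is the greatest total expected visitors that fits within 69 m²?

1205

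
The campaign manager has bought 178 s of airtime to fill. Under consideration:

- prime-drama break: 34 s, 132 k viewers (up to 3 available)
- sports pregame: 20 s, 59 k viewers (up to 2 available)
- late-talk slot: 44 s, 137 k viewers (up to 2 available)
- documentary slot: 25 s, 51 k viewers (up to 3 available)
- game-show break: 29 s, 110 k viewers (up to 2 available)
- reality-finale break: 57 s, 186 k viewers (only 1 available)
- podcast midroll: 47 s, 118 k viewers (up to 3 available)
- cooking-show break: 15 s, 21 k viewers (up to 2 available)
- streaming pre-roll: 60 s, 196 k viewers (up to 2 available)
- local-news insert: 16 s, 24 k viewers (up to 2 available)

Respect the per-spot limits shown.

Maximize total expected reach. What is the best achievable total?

A density-first pass picks 3×prime-drama break + 2×game-show break + local-news insert — 640 at 176 s.
Replace game-show break and local-news insert with late-talk slot: the trade gains 3 net, giving 643 at 175 s.

643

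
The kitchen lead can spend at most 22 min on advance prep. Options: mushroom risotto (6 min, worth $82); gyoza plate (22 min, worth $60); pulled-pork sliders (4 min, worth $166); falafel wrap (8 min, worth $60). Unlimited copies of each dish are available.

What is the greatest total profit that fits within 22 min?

830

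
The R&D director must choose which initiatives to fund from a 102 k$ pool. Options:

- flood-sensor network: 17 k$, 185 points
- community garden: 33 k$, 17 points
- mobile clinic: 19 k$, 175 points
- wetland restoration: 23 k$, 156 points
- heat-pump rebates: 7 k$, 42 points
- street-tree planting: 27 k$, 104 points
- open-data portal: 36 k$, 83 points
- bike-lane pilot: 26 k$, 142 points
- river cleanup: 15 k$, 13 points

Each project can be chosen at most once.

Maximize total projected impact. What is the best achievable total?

700

Flood-sensor network + mobile clinic + wetland restoration + heat-pump rebates + bike-lane pilot uses 92 of the 102 k$ and totals 700.
Next best is flood-sensor network + mobile clinic + wetland restoration + bike-lane pilot + river cleanup at 671 (100 k$) — short by 29.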